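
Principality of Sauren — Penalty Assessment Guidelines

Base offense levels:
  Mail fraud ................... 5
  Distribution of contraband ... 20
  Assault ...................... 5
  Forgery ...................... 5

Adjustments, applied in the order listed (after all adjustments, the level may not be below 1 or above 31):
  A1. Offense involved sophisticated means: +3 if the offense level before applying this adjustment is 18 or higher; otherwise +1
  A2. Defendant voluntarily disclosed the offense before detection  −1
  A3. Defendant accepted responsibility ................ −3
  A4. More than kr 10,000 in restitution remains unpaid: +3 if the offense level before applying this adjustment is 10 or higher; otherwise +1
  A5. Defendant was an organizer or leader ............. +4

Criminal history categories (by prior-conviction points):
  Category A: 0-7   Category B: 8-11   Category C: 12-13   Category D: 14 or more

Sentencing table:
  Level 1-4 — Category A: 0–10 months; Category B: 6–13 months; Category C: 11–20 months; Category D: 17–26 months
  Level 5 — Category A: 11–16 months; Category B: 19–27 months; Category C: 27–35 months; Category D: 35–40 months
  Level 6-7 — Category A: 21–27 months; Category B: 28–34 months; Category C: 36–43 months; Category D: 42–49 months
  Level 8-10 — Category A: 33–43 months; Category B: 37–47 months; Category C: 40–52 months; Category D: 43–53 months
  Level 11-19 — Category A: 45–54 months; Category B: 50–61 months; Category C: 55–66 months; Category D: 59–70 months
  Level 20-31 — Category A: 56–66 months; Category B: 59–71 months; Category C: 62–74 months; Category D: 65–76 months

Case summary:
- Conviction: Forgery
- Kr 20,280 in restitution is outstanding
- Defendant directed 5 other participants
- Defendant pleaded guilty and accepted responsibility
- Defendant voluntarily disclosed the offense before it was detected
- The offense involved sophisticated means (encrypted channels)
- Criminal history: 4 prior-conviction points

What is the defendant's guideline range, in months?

Base offense level for forgery: 5.
A1 applies (level before this adjustment is 5 < 18, so +1): 5 + 1 = 6.
A2 applies: 6 − 1 = 5.
A3 applies: 5 − 3 = 2.
A4 applies (level before this adjustment is 2 < 10, so +1): 2 + 1 = 3.
A5 applies: 3 + 4 = 7.
Final offense level: 7.
Criminal history: 4 prior points → Category A (0-7).
Level 7 falls in the 6-7 band.
Grid: Level 6-7 × Category A = 21-27 months.

21-27 months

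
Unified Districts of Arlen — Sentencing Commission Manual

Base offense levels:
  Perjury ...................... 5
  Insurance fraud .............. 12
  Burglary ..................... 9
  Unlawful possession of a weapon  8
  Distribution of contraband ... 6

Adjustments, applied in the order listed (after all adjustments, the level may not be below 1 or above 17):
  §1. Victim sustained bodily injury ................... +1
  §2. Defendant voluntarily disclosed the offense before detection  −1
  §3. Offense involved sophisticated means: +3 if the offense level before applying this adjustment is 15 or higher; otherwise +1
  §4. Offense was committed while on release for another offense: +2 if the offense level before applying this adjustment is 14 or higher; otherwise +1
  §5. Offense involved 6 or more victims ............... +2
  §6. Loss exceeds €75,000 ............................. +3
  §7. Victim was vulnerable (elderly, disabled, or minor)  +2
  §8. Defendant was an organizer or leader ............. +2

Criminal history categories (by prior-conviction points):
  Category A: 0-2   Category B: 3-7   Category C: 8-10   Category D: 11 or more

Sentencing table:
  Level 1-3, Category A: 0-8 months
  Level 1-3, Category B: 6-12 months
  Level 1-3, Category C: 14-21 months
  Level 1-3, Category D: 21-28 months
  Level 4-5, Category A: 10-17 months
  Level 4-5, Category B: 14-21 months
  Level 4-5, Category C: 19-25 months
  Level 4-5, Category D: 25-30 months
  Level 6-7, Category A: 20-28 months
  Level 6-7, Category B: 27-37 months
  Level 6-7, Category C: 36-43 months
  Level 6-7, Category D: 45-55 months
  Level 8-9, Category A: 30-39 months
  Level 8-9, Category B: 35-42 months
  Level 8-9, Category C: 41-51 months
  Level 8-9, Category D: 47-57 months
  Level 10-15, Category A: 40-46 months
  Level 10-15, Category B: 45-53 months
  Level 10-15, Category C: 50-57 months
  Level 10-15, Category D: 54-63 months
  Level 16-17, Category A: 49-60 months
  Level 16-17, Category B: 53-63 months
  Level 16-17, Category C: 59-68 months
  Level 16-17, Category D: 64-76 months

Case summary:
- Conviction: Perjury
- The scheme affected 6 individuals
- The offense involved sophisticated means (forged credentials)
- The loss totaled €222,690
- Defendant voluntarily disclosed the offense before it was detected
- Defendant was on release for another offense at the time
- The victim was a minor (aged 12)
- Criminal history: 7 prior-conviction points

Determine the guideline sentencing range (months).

Base offense level for perjury: 5.
§1 does not apply.
§2 applies: 5 − 1 = 4.
§3 applies (level before this adjustment is 4 < 15, so +1): 4 + 1 = 5.
§4 applies (level before this adjustment is 5 < 14, so +1): 5 + 1 = 6.
§5 applies: 6 + 2 = 8.
§6 applies: 8 + 3 = 11.
§7 applies: 11 + 2 = 13.
§8 does not apply.
Final offense level: 13.
Criminal history: 7 prior points → Category B (3-7).
Level 13 falls in the 10-15 band.
Grid: Level 10-15 × Category B = 45-53 months.

45-53 months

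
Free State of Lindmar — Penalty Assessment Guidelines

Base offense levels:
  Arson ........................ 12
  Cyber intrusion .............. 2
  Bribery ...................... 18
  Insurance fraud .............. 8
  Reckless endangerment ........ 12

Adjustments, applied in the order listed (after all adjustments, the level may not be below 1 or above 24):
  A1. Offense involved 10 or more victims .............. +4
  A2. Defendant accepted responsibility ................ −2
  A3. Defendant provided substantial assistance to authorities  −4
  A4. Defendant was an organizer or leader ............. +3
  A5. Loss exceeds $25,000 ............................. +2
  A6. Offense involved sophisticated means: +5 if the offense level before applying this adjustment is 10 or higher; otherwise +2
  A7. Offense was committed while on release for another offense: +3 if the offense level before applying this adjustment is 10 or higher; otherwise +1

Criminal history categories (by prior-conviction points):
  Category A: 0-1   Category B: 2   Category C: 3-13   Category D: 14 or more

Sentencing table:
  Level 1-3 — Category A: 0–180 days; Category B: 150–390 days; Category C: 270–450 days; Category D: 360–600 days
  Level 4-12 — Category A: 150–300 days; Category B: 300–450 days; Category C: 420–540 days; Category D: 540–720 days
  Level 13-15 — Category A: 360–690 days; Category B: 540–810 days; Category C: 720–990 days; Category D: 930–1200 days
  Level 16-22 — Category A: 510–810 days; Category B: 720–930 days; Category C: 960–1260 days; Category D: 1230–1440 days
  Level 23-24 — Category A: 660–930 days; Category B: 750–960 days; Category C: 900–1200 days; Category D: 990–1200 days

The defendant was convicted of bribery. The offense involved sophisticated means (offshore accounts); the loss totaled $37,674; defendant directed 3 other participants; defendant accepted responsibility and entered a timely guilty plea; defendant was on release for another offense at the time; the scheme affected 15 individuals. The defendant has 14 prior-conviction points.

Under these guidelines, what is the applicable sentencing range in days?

Base offense level for bribery: 18.
A1 applies: 18 + 4 = 22.
A2 applies: 22 − 2 = 20.
A3 does not apply.
A4 applies: 20 + 3 = 23.
A5 applies: 23 + 2 = 25.
A6 applies (level before this adjustment is 25 ≥ 10, so +5): 25 + 5 = 30.
A7 applies (level before this adjustment is 30 ≥ 10, so +3): 30 + 3 = 33.
Level 33 exceeds the maximum of 24; capped at 24.
Final offense level: 24.
Criminal history: 14 prior points → Category D (14+).
Level 24 falls in the 23-24 band.
Grid: Level 23-24 × Category D = 990-1200 days.

990-1200 days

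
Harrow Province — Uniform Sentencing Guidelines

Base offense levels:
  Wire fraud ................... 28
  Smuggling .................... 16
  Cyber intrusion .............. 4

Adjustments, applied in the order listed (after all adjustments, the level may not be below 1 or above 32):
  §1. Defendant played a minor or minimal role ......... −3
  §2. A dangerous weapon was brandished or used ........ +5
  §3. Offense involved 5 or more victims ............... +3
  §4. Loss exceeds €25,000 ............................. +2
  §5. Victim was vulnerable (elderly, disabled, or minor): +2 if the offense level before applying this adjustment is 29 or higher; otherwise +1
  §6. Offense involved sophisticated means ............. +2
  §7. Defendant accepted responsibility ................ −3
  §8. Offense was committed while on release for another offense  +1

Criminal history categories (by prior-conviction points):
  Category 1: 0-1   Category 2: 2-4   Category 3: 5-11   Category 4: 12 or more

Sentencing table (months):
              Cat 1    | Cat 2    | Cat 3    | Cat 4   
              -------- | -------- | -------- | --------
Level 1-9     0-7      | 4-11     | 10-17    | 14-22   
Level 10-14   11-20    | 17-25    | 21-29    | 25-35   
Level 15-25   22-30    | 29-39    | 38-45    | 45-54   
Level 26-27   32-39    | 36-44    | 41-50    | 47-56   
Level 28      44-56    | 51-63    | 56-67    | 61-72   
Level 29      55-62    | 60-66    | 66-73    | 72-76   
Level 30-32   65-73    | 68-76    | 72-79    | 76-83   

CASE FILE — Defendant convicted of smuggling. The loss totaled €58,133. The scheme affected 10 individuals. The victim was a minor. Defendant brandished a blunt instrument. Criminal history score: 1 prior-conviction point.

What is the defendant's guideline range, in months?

Base offense level for smuggling: 16.
§1 does not apply.
§2 applies: 16 + 5 = 21.
§3 applies: 21 + 3 = 24.
§4 applies: 24 + 2 = 26.
§5 applies (level before this adjustment is 26 < 29, so +1): 26 + 1 = 27.
§6 does not apply.
§8 does not apply.
Final offense level: 27.
Criminal history: 1 prior point → Category 1 (0-1).
Level 27 falls in the 26-27 band.
Grid: Level 26-27 × Category 1 = 32-39 months.

32-39 months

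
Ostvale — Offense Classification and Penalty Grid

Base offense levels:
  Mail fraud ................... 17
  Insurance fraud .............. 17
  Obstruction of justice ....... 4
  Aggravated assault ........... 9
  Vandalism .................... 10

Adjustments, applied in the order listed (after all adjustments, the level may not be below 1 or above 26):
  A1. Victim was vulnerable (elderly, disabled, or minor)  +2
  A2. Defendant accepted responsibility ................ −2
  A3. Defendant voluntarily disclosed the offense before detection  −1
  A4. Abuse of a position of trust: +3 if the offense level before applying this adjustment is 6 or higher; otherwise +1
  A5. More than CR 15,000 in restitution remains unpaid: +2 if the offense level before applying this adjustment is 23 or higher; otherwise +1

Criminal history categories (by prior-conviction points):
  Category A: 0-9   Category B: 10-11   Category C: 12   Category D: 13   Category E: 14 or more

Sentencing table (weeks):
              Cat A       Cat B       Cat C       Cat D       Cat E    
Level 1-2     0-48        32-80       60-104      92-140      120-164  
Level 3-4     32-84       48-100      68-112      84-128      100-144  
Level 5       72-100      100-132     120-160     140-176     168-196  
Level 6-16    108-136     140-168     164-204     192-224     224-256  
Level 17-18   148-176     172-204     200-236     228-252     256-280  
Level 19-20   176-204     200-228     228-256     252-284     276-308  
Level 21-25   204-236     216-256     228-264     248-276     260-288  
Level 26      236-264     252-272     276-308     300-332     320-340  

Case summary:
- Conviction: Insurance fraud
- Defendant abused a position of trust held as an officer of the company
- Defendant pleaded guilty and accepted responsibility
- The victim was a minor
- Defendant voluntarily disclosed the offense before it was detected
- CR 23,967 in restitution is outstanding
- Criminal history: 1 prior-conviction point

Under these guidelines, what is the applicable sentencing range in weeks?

176-204 weeks

Base offense level for insurance fraud: 17.
A1 applies: 17 + 2 = 19.
A2 applies: 19 − 2 = 17.
A3 applies: 17 − 1 = 16.
A4 applies (level before this adjustment is 16 ≥ 6, so +3): 16 + 3 = 19.
A5 applies (level before this adjustment is 19 < 23, so +1): 19 + 1 = 20.
Final offense level: 20.
Criminal history: 1 prior point → Category A (0-9).
Level 20 falls in the 19-20 band.
Grid: Level 19-20 × Category A = 176-204 weeks.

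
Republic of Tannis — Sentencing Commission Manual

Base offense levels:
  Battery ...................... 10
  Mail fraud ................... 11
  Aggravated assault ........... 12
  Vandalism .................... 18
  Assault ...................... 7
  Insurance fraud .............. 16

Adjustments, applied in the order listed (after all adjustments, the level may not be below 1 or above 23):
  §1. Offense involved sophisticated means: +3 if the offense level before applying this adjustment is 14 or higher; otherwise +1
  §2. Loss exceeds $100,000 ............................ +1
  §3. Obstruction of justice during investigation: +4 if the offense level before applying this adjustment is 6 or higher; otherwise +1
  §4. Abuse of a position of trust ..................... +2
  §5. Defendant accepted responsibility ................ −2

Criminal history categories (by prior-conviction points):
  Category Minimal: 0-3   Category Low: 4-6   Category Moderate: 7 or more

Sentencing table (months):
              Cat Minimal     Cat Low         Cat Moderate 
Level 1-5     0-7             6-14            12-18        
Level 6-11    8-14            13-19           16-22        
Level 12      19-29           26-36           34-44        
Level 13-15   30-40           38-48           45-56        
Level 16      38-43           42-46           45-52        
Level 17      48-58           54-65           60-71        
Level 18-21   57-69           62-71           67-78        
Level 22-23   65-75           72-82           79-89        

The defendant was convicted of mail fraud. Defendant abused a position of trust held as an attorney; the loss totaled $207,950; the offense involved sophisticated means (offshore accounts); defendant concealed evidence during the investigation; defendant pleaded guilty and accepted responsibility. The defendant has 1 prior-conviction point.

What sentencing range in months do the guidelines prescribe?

48-58 months

Base offense level for mail fraud: 11.
§1 applies (level before this adjustment is 11 < 14, so +1): 11 + 1 = 12.
§2 applies: 12 + 1 = 13.
§3 applies (level before this adjustment is 13 ≥ 6, so +4): 13 + 4 = 17.
§4 applies: 17 + 2 = 19.
§5 applies: 19 − 2 = 17.
Final offense level: 17.
Criminal history: 1 prior point → Category Minimal (0-3).
Level 17 falls in the 17 band.
Grid: Level 17 × Category Minimal = 48-58 months.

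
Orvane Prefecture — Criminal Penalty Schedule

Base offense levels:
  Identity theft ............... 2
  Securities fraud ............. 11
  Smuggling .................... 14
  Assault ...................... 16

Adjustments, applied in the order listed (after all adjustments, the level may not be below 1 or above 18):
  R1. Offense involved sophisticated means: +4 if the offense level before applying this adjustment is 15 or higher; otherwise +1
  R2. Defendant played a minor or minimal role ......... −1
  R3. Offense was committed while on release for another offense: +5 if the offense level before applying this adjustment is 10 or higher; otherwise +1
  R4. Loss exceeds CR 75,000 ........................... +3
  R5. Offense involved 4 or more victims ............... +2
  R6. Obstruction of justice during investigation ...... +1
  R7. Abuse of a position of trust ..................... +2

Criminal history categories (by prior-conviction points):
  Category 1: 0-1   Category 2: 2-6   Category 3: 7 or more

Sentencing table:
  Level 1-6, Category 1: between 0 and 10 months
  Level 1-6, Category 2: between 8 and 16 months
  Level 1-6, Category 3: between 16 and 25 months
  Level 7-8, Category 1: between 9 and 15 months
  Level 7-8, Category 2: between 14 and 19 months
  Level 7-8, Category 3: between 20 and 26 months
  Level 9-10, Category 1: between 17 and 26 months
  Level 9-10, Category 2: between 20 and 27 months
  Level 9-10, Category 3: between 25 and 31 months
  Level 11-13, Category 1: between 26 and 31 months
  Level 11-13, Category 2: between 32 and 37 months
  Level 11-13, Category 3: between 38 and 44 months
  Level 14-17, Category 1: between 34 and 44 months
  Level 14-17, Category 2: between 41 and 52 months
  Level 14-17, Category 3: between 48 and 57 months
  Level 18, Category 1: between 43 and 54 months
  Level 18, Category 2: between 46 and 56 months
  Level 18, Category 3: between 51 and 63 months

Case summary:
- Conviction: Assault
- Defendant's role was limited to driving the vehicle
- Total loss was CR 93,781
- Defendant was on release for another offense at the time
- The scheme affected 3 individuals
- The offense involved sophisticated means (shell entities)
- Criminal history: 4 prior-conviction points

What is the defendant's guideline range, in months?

46-56 months

Base offense level for assault: 16.
R1 applies (level before this adjustment is 16 ≥ 15, so +4): 16 + 4 = 20.
R2 applies: 20 − 1 = 19.
R3 applies (level before this adjustment is 19 ≥ 10, so +5): 19 + 5 = 24.
R4 applies: 24 + 3 = 27.
R6 does not apply.
Level 27 exceeds the maximum of 18; capped at 18.
Final offense level: 18.
Criminal history: 4 prior points → Category 2 (2-6).
Level 18 falls in the 18 band.
Grid: Level 18 × Category 2 = 46-56 months.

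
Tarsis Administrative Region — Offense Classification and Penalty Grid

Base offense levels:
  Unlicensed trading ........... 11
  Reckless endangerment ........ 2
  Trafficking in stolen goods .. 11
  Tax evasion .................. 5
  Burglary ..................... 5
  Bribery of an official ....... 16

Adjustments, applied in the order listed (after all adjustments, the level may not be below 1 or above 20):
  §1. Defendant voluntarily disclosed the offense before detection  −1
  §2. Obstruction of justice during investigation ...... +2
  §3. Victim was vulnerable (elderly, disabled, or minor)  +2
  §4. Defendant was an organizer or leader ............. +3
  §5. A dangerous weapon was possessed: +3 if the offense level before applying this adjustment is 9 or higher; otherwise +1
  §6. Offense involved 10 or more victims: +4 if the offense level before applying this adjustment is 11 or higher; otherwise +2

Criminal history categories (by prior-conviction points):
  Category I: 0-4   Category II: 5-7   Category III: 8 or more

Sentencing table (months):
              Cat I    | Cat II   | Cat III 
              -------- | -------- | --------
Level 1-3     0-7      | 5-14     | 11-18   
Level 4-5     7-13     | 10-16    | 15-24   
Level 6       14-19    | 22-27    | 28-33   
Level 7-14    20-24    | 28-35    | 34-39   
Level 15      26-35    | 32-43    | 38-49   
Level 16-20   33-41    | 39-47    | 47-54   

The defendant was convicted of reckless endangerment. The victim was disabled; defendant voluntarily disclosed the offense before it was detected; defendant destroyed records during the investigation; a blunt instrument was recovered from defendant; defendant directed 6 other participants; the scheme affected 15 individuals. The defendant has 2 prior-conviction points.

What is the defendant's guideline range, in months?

Base offense level for reckless endangerment: 2.
§1 applies: 2 − 1 = 1.
§2 applies: 1 + 2 = 3.
§3 applies: 3 + 2 = 5.
§4 applies: 5 + 3 = 8.
§5 applies (level before this adjustment is 8 < 9, so +1): 8 + 1 = 9.
§6 applies (level before this adjustment is 9 < 11, so +2): 9 + 2 = 11.
Final offense level: 11.
Criminal history: 2 prior points → Category I (0-4).
Level 11 falls in the 7-14 band.
Grid: Level 7-14 × Category I = 20-24 months.

20-24 months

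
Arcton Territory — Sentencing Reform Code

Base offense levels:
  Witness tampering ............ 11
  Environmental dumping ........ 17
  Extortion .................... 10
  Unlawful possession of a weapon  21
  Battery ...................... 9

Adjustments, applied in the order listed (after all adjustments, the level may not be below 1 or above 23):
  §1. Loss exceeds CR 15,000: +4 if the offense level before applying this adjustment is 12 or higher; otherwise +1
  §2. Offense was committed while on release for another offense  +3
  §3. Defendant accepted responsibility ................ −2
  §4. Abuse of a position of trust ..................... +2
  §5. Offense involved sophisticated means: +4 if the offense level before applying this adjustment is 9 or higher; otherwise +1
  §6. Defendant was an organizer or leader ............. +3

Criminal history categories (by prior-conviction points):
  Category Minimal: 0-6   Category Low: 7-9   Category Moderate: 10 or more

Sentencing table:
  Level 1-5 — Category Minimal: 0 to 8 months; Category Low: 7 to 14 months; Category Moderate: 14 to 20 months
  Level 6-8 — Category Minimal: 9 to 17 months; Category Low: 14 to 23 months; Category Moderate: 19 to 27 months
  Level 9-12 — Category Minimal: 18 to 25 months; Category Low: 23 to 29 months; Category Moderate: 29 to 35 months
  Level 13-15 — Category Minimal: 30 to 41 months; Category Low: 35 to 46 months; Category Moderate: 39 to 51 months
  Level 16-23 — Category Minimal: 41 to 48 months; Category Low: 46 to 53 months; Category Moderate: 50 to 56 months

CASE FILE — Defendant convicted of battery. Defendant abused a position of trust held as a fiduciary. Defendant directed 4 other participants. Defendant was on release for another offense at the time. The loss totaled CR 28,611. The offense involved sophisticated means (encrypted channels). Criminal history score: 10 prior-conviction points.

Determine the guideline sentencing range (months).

Base offense level for battery: 9.
§1 applies (level before this adjustment is 9 < 12, so +1): 9 + 1 = 10.
§2 applies: 10 + 3 = 13.
§3 does not apply.
§4 applies: 13 + 2 = 15.
§5 applies (level before this adjustment is 15 ≥ 9, so +4): 15 + 4 = 19.
§6 applies: 19 + 3 = 22.
Final offense level: 22.
Criminal history: 10 prior points → Category Moderate (10+).
Level 22 falls in the 16-23 band.
Grid: Level 16-23 × Category Moderate = 50-56 months.

50-56 months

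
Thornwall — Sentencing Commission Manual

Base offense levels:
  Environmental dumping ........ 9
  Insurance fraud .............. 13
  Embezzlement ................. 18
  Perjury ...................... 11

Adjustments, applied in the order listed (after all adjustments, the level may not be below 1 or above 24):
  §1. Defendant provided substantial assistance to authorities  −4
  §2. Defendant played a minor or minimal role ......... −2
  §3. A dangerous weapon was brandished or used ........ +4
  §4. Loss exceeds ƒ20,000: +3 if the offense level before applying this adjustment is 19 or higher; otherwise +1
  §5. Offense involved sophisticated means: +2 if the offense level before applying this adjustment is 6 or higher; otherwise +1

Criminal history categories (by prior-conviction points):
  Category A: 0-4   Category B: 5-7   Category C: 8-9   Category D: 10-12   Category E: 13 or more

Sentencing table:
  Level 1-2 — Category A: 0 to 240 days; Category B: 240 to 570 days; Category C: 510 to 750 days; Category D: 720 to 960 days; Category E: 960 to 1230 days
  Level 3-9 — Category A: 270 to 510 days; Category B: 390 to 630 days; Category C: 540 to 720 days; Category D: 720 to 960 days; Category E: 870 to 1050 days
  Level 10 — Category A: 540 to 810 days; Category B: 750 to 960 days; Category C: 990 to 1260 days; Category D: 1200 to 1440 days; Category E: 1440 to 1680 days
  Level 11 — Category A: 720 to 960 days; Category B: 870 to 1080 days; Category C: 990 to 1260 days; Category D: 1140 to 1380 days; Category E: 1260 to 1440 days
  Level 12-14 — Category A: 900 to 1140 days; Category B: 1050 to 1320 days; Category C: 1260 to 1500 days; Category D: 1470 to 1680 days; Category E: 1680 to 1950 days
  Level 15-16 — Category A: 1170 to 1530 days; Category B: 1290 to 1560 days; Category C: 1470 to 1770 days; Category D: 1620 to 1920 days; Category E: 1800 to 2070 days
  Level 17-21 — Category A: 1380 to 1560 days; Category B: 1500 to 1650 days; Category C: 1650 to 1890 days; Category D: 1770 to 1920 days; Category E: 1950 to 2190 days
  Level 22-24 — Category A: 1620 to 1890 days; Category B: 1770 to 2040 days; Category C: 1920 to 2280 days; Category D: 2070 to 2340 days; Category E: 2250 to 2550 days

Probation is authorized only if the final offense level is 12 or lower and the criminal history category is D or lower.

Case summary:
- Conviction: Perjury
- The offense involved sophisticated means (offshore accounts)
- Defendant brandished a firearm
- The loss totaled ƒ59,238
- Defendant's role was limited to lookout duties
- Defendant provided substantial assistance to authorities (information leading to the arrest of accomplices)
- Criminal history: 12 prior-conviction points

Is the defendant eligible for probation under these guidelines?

Yes

Base offense level for perjury: 11.
§1 applies: 11 − 4 = 7.
§2 applies: 7 − 2 = 5.
§3 applies: 5 + 4 = 9.
§4 applies (level before this adjustment is 9 < 19, so +1): 9 + 1 = 10.
§5 applies (level before this adjustment is 10 ≥ 6, so +2): 10 + 2 = 12.
Final offense level: 12.
Criminal history: 12 prior points → Category D (10-12).
Level 12 falls in the 12-14 band.
Grid: Level 12-14 × Category D = 1470-1680 days.
Probation check: level 12 ≤ 12 and category D ≤ D → eligible.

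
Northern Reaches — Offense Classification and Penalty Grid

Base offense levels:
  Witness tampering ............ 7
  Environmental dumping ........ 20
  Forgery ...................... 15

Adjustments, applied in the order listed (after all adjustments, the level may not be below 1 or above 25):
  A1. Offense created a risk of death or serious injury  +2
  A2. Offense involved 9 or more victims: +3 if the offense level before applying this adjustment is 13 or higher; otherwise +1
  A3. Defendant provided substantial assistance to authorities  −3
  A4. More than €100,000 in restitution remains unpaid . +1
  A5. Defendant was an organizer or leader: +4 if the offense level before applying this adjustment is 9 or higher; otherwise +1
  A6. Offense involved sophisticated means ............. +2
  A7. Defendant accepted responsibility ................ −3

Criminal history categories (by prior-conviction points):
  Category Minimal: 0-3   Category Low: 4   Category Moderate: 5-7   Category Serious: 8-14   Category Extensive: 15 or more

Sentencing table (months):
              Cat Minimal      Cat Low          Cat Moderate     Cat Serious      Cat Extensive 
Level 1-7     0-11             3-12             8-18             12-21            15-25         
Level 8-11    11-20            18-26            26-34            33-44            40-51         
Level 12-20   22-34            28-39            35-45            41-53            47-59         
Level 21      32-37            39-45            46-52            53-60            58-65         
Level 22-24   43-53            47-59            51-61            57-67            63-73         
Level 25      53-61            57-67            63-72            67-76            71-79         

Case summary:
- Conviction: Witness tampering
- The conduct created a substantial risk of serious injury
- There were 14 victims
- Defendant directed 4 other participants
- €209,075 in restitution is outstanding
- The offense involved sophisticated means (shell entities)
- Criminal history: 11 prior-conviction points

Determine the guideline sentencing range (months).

41-53 months

Base offense level for witness tampering: 7.
A1 applies: 7 + 2 = 9.
A2 applies (level before this adjustment is 9 < 13, so +1): 9 + 1 = 10.
A3 does not apply.
A4 applies: 10 + 1 = 11.
A5 applies (level before this adjustment is 11 ≥ 9, so +4): 11 + 4 = 15.
A6 applies: 15 + 2 = 17.
Final offense level: 17.
Criminal history: 11 prior points → Category Serious (8-14).
Level 17 falls in the 12-20 band.
Grid: Level 12-20 × Category Serious = 41-53 months.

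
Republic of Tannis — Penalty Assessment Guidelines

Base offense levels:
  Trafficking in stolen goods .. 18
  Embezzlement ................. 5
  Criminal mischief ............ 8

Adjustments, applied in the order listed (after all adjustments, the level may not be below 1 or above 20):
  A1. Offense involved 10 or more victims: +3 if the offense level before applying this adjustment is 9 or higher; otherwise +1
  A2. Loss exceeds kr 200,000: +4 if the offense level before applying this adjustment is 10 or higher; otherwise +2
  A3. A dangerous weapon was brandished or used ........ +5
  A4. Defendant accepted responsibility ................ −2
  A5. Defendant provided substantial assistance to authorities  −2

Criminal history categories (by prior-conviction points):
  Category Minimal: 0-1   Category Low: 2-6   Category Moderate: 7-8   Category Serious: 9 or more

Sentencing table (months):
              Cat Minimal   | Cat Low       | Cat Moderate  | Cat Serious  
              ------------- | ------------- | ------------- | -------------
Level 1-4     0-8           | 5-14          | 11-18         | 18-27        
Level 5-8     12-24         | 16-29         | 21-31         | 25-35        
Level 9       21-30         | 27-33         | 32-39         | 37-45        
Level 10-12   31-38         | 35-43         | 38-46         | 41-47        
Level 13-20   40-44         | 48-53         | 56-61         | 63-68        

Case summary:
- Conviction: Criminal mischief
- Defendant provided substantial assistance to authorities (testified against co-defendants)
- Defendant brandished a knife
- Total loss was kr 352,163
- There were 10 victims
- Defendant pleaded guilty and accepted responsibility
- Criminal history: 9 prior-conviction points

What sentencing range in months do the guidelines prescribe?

41-47 months

Base offense level for criminal mischief: 8.
A1 applies (level before this adjustment is 8 < 9, so +1): 8 + 1 = 9.
A2 applies (level before this adjustment is 9 < 10, so +2): 9 + 2 = 11.
A3 applies: 11 + 5 = 16.
A4 applies: 16 − 2 = 14.
A5 applies: 14 − 2 = 12.
Final offense level: 12.
Criminal history: 9 prior points → Category Serious (9+).
Level 12 falls in the 10-12 band.
Grid: Level 10-12 × Category Serious = 41-47 months.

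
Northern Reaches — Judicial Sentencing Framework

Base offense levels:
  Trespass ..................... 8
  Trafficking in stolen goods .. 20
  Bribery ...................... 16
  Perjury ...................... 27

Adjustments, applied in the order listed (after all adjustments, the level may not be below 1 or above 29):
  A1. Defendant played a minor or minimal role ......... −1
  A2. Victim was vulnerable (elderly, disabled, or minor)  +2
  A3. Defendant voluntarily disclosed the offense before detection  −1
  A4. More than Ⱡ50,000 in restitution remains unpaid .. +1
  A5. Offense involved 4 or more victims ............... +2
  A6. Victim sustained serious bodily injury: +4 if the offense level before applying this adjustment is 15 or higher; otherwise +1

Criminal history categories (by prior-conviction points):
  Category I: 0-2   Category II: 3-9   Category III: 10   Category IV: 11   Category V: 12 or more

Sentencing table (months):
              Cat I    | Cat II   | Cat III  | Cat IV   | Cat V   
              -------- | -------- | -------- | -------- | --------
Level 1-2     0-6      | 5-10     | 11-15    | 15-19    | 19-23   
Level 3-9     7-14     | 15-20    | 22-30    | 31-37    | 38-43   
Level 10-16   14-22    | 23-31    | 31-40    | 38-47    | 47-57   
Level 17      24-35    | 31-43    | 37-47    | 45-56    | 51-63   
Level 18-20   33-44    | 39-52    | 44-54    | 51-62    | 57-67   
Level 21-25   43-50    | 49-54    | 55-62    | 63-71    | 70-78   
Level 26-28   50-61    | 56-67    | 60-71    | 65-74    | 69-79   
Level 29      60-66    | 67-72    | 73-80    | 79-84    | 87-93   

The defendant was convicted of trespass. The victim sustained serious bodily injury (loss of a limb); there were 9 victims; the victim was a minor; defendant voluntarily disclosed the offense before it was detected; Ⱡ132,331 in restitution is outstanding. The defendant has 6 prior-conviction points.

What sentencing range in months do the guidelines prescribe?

Base offense level for trespass: 8.
A2 applies: 8 + 2 = 10.
A3 applies: 10 − 1 = 9.
A4 applies: 9 + 1 = 10.
A5 applies: 10 + 2 = 12.
A6 applies (level before this adjustment is 12 < 15, so +1): 12 + 1 = 13.
Final offense level: 13.
Criminal history: 6 prior points → Category II (3-9).
Level 13 falls in the 10-16 band.
Grid: Level 10-16 × Category II = 23-31 months.

23-31 months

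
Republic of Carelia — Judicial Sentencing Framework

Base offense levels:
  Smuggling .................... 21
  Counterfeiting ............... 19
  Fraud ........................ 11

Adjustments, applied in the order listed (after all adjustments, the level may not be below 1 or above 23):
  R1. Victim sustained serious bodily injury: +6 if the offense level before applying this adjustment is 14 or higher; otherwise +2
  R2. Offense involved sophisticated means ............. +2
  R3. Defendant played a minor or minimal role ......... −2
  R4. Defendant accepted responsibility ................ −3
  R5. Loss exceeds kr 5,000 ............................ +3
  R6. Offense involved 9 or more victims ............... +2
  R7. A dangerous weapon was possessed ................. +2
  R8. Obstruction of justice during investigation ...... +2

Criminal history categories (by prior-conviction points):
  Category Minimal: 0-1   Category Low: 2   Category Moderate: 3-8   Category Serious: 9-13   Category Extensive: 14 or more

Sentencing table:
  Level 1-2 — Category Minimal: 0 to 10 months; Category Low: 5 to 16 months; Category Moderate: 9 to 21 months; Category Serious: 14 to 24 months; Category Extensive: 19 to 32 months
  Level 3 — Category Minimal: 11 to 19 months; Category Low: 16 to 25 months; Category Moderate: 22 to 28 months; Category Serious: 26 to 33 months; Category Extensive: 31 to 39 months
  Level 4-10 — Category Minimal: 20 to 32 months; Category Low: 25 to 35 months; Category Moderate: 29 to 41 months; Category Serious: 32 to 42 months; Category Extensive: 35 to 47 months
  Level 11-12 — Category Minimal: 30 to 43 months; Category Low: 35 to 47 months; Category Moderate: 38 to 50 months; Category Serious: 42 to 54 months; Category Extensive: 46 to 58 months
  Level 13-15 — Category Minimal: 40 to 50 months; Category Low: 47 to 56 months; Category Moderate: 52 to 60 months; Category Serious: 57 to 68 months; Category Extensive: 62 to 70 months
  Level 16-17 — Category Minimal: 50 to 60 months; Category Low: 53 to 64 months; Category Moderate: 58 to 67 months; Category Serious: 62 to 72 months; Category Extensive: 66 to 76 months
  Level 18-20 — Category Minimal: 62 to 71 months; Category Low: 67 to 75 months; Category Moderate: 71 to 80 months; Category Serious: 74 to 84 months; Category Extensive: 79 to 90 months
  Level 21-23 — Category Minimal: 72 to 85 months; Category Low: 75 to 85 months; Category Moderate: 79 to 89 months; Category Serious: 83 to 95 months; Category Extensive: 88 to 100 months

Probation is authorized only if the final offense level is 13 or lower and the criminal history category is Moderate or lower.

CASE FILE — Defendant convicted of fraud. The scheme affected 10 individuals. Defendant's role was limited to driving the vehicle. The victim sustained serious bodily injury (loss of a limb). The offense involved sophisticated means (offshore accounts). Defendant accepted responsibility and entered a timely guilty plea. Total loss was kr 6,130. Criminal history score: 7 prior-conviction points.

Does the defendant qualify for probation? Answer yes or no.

No

Base offense level for fraud: 11.
R1 applies (level before this adjustment is 11 < 14, so +2): 11 + 2 = 13.
R2 applies: 13 + 2 = 15.
R3 applies: 15 − 2 = 13.
R4 applies: 13 − 3 = 10.
R5 applies: 10 + 3 = 13.
R6 applies: 13 + 2 = 15.
R7 does not apply.
Final offense level: 15.
Criminal history: 7 prior points → Category Moderate (3-8).
Level 15 falls in the 13-15 band.
Grid: Level 13-15 × Category Moderate = 52-60 months.
Probation check: level 15 > 13 and category Moderate ≤ Moderate → not eligible.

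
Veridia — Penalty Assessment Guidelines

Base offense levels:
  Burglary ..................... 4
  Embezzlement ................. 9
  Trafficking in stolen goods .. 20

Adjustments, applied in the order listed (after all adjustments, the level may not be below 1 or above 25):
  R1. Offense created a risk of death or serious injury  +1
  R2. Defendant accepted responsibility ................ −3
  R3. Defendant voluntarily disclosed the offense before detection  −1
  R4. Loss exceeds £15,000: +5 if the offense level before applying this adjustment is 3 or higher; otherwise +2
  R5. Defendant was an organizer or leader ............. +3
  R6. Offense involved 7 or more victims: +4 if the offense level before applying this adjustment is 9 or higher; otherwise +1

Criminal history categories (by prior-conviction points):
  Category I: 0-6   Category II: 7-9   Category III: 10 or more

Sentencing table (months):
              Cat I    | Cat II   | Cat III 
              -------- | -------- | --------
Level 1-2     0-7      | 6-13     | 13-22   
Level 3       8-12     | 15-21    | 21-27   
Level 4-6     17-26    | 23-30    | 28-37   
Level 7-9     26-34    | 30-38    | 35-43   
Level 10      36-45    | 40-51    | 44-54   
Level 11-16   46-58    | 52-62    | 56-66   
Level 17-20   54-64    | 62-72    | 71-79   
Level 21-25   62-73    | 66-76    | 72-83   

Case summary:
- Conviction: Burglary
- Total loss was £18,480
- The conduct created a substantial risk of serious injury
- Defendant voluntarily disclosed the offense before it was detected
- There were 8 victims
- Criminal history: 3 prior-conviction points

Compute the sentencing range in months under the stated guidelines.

Base offense level for burglary: 4.
R1 applies: 4 + 1 = 5.
R2 does not apply.
R3 applies: 5 − 1 = 4.
R4 applies (level before this adjustment is 4 ≥ 3, so +5): 4 + 5 = 9.
R6 applies (level before this adjustment is 9 ≥ 9, so +4): 9 + 4 = 13.
Final offense level: 13.
Criminal history: 3 prior points → Category I (0-6).
Level 13 falls in the 11-16 band.
Grid: Level 11-16 × Category I = 46-58 months.

46-58 months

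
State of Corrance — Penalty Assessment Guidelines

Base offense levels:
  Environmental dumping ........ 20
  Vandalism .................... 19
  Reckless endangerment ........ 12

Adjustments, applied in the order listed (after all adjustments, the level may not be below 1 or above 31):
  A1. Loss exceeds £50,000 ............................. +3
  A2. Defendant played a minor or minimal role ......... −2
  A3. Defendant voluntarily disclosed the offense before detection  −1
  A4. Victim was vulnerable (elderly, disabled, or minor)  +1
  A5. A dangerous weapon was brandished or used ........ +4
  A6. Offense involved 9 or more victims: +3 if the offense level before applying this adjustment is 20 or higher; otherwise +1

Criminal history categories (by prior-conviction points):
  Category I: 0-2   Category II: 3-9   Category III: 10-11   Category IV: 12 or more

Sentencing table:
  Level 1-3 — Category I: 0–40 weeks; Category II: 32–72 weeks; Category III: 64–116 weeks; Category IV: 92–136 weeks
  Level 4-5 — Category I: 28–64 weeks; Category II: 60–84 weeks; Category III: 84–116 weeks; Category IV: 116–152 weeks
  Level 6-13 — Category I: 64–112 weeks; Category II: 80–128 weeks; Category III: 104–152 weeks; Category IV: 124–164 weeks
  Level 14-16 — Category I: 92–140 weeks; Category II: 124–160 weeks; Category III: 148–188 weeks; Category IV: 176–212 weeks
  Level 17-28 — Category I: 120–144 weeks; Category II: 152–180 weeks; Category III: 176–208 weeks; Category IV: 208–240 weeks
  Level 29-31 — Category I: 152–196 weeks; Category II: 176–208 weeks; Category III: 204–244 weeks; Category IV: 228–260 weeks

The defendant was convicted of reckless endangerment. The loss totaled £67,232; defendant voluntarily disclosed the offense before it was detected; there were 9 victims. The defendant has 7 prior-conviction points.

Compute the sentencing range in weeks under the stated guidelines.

Base offense level for reckless endangerment: 12.
A1 applies: 12 + 3 = 15.
A3 applies: 15 − 1 = 14.
A6 applies (level before this adjustment is 14 < 20, so +1): 14 + 1 = 15.
Final offense level: 15.
Criminal history: 7 prior points → Category II (3-9).
Level 15 falls in the 14-16 band.
Grid: Level 14-16 × Category II = 124-160 weeks.

124-160 weeks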